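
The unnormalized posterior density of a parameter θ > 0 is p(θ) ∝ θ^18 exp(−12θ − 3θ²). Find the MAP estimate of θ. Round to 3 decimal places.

θ̂_MAP = 1.000

ℓ'(θ) = 18/θ − 12 − 6θ. Setting this to zero and multiplying by θ: 6θ² + 12θ − 18 = 0.
θ = (−12 + √(12² + 4·6·18)) / (2·6) = (−12 + √576) / 12 = (−12 + 24)/12 = 1.
ℓ''(θ) = −18/θ² − 6 < 0, confirming a maximum.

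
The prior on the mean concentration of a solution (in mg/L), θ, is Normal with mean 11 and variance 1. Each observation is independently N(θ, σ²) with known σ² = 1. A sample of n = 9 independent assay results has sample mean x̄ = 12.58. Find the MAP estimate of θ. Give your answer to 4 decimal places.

θ̂_MAP = 12.4220

n = 9, x̄ = 12.58.
For a Normal prior and Normal likelihood with known variance, the posterior is Normal; its mode equals its mean, the precision-weighted average.
Prior precision 1/σ₀² = 1/1 = 1; data precision n/σ² = 9/1 = 9.
θ̂ = (1·11 + 9·12.58) / (1 + 9) = 124.22/10 = 12.4220.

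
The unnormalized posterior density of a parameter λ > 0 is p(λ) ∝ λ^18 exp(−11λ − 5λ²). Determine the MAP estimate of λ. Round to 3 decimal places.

λ̂_MAP = 0.900

ℓ'(λ) = 18/λ − 11 − 10λ. Setting this to zero and multiplying by λ: 10λ² + 11λ − 18 = 0.
λ = (−11 + √(11² + 4·10·18)) / (2·10) = (−11 + √841) / 20 = (−11 + 29)/20 = 9/10.
ℓ''(λ) = −18/λ² − 10 < 0, confirming a maximum.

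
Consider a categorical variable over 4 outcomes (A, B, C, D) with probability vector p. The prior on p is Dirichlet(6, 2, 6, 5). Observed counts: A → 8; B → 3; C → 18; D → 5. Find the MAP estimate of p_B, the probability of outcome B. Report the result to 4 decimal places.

MAP estimate of p_B = 0.0816

The posterior is Dirichlet(αᵢ + nᵢ) = Dirichlet(14, 5, 24, 10).
For a Dirichlet(a₁,…,a_K) with all aᵢ > 1, the mode has j-th component (aⱼ − 1)/(Σaᵢ − K).
Here Σaᵢ = 53 and K = 4, so p_B = (5 − 1)/(53 − 4) = 4/49 ≈ 0.0816.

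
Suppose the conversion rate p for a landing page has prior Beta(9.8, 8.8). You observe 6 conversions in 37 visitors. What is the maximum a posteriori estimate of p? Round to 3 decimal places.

p̂_MAP = 0.276

Prior: Beta(9.8, 8.8).
Data: 6 successes in 37 trials. The binomial likelihood contributes p^6(1−p)^31, so the posterior is Beta(9.8+6, 8.8+31) = Beta(15.8, 39.8).
For Beta(a, b) with a, b > 1 the mode is (a−1)/(a+b−2) = 14.8/53.6 ≈ 0.276.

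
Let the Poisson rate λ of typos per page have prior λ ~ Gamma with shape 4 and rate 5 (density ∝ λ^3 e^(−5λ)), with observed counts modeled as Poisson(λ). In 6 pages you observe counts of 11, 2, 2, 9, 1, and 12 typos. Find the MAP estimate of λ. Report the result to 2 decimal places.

λ̂_MAP = 3.64

Σxᵢ = 11+2+2+9+1+12 = 37, with n = 6.
Posterior ∝ λ^3e^(−5λ) · λ^37e^(−6λ) = λ^40e^(−11λ), i.e. Gamma(shape=41, rate=11).
The mode of a Gamma(a, b) with a ≥ 1 (shape–rate) is (a−1)/b = 40/11 ≈ 3.64.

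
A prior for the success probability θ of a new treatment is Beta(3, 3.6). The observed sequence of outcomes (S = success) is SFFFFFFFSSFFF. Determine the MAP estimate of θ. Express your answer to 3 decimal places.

θ̂_MAP = 0.284

Prior: Beta(3, 3.6).
Data: 3 successes in 13 trials (from the sequence). The binomial likelihood contributes θ^3(1−θ)^10, so the posterior is Beta(3+3, 3.6+10) = Beta(6, 13.6).
For Beta(a, b) with a, b > 1 the mode is (a−1)/(a+b−2) = 5/17.6 ≈ 0.284.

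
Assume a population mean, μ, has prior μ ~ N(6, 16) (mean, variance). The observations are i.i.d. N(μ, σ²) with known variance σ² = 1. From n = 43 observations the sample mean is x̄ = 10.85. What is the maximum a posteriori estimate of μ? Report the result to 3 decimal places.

μ̂_MAP = 10.843

n = 43, x̄ = 10.85.
For a Normal prior and Normal likelihood with known variance, the posterior is Normal; its mode equals its mean, the precision-weighted average.
Prior precision 1/σ₀² = 1/16 = 0.0625; data precision n/σ² = 43/1 = 43.
μ̂ = (0.0625·6 + 43·10.85) / (0.0625 + 43) = 466.925/43.0625 = 37354/3445 ≈ 10.843.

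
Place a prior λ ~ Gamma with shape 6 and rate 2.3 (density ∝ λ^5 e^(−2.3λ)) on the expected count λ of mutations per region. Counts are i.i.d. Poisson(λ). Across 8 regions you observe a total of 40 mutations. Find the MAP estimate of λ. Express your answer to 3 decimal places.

λ̂_MAP = 4.369

Σxᵢ = 40, n = 8.
Posterior ∝ λ^5e^(−2.3λ) · λ^40e^(−8λ) = λ^45e^(−10.3λ), i.e. Gamma(shape=46, rate=10.3).
The mode of a Gamma(a, b) with a ≥ 1 (shape–rate) is (a−1)/b = 45/10.3 ≈ 4.369.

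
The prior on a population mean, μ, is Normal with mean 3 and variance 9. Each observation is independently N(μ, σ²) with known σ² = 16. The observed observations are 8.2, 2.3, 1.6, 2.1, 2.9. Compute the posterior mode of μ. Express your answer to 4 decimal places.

μ̂_MAP = 3.3098

n = 5; x̄ = (8.2 + 2.3 + 1.6 + 2.1 + 2.9)/5 = 17.1/5 = 3.42.
For a Normal prior and Normal likelihood with known variance, the posterior is Normal; its mode equals its mean, the precision-weighted average.
Prior precision 1/σ₀² = 1/9; data precision n/σ² = 5/16 = 0.3125.
μ̂ = ((1/9)·3 + 0.3125·3.42) / (1/9 + 0.3125) = (673/480)/(61/144) = 2019/610 ≈ 3.3098.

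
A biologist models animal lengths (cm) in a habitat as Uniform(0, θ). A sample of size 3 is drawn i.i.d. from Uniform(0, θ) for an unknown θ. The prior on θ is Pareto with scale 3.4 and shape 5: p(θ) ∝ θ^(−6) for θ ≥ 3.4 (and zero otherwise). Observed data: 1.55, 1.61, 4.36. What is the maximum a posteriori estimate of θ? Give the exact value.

The Uniform(0, θ) likelihood is θ^(−n) for θ ≥ max(xᵢ), zero otherwise. Here max(xᵢ) = 4.36.
Posterior ∝ θ^(−6) · θ^(−3) = θ^(−9) on θ ≥ max(3.4, 4.36) = 4.36.
This density is strictly decreasing in θ, so the posterior mode lies at the lower boundary of the support.

θ̂_MAP = 4.36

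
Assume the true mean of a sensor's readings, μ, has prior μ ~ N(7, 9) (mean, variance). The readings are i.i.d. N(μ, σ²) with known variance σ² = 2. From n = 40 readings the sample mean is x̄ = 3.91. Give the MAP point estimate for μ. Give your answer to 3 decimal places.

μ̂_MAP = 3.927

n = 40, x̄ = 3.91.
For a Normal prior and Normal likelihood with known variance, the posterior is Normal; its mode equals its mean, the precision-weighted average.
Prior precision 1/σ₀² = 1/9; data precision n/σ² = 40/2 = 20.
μ̂ = ((1/9)·7 + 20·3.91) / (1/9 + 20) = (3554/45)/(181/9) = 3554/905 ≈ 3.927.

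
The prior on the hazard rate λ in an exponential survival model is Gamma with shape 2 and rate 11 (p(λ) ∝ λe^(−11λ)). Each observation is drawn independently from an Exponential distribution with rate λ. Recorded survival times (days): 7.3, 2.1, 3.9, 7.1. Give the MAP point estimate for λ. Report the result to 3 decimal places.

λ̂_MAP = 0.159

The Exponential(rate=λ) likelihood is ∝ λ^n e^(−λΣtᵢ). Here n = 4 and Σtᵢ = 7.3 + 2.1 + 3.9 + 7.1 = 20.4.
Posterior ∝ λe^(−11λ) · λ^4e^(−20.4λ) = λ^5e^(−31.4λ), i.e. Gamma(6, 31.4).
Mode = (a−1)/b = 5/31.4 ≈ 0.159.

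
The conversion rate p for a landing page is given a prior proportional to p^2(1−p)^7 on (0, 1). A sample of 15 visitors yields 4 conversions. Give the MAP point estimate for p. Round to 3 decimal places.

The prior density ∝ p^2(1−p)^7 is the kernel of Beta(3, 8).
Data: 4 successes in 15 trials. The binomial likelihood contributes p^4(1−p)^11, so the posterior is Beta(3+4, 8+11) = Beta(7, 19).
For Beta(a, b) with a, b > 1 the mode is (a−1)/(a+b−2) = 6/24 ≈ 0.250.

p̂_MAP = 0.250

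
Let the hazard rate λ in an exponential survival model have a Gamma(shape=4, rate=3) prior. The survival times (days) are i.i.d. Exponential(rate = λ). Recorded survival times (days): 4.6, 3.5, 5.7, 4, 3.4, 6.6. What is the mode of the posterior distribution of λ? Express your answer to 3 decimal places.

λ̂_MAP = 0.292

The Exponential(rate=λ) likelihood is ∝ λ^n e^(−λΣtᵢ). Here n = 6 and Σtᵢ = 4.6 + 3.5 + 5.7 + 4 + 3.4 + 6.6 = 27.8.
Posterior ∝ λ^3e^(−3λ) · λ^6e^(−27.8λ) = λ^9e^(−30.8λ), i.e. Gamma(10, 30.8).
Mode = (a−1)/b = 9/30.8 ≈ 0.292.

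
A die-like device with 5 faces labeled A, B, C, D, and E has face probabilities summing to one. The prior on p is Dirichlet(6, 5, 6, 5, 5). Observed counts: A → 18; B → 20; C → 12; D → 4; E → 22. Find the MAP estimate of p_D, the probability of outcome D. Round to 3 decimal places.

The posterior is Dirichlet(αᵢ + nᵢ) = Dirichlet(24, 25, 18, 9, 27).
For a Dirichlet(a₁,…,a_K) with all aᵢ > 1, the mode has j-th component (aⱼ − 1)/(Σaᵢ − K).
Here Σaᵢ = 103 and K = 5, so p_D = (9 − 1)/(103 − 5) = 8/98 ≈ 0.082.

MAP estimate of p_D = 0.082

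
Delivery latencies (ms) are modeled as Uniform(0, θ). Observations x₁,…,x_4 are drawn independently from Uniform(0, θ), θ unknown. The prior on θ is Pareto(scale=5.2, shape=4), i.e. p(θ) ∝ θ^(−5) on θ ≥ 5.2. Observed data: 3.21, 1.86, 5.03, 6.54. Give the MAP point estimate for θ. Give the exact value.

The Uniform(0, θ) likelihood is θ^(−n) for θ ≥ max(xᵢ), zero otherwise. Here max(xᵢ) = 6.54.
Posterior ∝ θ^(−5) · θ^(−4) = θ^(−9) on θ ≥ max(5.2, 6.54) = 6.54.
This density is strictly decreasing in θ, so the posterior mode lies at the lower boundary of the support.

θ̂_MAP = 6.54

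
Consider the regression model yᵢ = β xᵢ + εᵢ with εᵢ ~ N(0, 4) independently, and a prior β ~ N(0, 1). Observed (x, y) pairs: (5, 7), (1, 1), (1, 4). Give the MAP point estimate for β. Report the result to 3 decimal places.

log p(β | y) = −Σ(yᵢ − βxᵢ)²/(2·4) − β²/(2·1) + const.
Setting the derivative to zero: Σxᵢ(yᵢ − βxᵢ)/4 − β/1 = 0, so β = Σxᵢyᵢ / (Σxᵢ² + σ²/τ²).
Σxᵢyᵢ = 5·7 + 1·1 + 1·4 = 40; Σxᵢ² = 27; σ²/τ² = 4.
β̂_MAP = 40 / (27 + 4) = 40/31 ≈ 1.290.

β̂_MAP = 1.290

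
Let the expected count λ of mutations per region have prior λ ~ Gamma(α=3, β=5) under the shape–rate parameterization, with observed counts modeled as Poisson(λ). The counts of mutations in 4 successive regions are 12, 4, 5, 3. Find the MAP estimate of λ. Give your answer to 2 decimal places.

λ̂_MAP = 2.89

Σxᵢ = 12+4+5+3 = 24, with n = 4.
Posterior ∝ λ^2e^(−5λ) · λ^24e^(−4λ) = λ^26e^(−9λ), i.e. Gamma(shape=27, rate=9).
The mode of a Gamma(a, b) with a ≥ 1 (shape–rate) is (a−1)/b = 26/9 ≈ 2.89.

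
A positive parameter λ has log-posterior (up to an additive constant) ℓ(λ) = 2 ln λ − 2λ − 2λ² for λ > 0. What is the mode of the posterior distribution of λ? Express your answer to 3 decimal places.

λ̂_MAP = 0.500

ℓ'(λ) = 2/λ − 2 − 4λ. Setting this to zero and multiplying by λ: 4λ² + 2λ − 2 = 0.
λ = (−2 + √(2² + 4·4·2)) / (2·4) = (−2 + √36) / 8 = (−2 + 6)/8 = 1/2.
ℓ''(λ) = −2/λ² − 4 < 0, confirming a maximum.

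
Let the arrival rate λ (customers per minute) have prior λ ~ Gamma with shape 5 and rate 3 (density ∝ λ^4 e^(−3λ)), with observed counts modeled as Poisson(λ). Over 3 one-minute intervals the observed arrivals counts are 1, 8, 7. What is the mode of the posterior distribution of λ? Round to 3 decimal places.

λ̂_MAP = 3.333

Σxᵢ = 1+8+7 = 16, with n = 3.
Posterior ∝ λ^4e^(−3λ) · λ^16e^(−3λ) = λ^20e^(−6λ), i.e. Gamma(shape=21, rate=6).
The mode of a Gamma(a, b) with a ≥ 1 (shape–rate) is (a−1)/b = 20/6 ≈ 3.333.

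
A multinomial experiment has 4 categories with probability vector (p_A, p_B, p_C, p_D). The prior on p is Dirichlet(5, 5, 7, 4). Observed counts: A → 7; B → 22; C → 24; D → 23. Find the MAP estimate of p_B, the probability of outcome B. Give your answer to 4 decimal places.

The posterior is Dirichlet(αᵢ + nᵢ) = Dirichlet(12, 27, 31, 27).
For a Dirichlet(a₁,…,a_K) with all aᵢ > 1, the mode has j-th component (aⱼ − 1)/(Σaᵢ − K).
Here Σaᵢ = 97 and K = 4, so p_B = (27 − 1)/(97 − 4) = 26/93 ≈ 0.2796.

MAP estimate of p_B = 0.2796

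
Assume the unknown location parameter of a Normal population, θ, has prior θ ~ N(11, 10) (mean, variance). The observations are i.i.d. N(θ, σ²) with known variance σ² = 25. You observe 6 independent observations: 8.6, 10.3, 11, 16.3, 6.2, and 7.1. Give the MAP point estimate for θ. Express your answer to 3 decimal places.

θ̂_MAP = 10.235

n = 6; x̄ = (8.6 + 10.3 + 11 + 16.3 + 6.2 + 7.1)/6 = 59.5/6 = 119/12 ≈ 9.9167.
For a Normal prior and Normal likelihood with known variance, the posterior is Normal; its mode equals its mean, the precision-weighted average.
Prior precision 1/σ₀² = 1/10 = 0.1; data precision n/σ² = 6/25 = 0.24.
θ̂ = (0.1·11 + 0.24·(119/12)) / (0.1 + 0.24) = 3.48/0.34 = 174/17 ≈ 10.235.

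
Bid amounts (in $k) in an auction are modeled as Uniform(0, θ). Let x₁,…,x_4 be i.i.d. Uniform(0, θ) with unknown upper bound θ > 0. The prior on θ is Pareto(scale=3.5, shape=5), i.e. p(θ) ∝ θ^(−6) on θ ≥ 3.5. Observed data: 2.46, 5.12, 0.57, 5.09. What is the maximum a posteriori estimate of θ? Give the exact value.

The Uniform(0, θ) likelihood is θ^(−n) for θ ≥ max(xᵢ), zero otherwise. Here max(xᵢ) = 5.12.
Posterior ∝ θ^(−6) · θ^(−4) = θ^(−10) on θ ≥ max(3.5, 5.12) = 5.12.
This density is strictly decreasing in θ, so the posterior mode lies at the lower boundary of the support.

θ̂_MAP = 5.12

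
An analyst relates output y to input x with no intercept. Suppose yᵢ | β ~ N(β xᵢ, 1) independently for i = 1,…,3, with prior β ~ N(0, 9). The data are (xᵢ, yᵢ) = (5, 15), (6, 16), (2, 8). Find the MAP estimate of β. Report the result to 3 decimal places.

β̂_MAP = 2.872

log p(β | y) = −Σ(yᵢ − βxᵢ)²/(2·1) − β²/(2·9) + const.
Setting the derivative to zero: Σxᵢ(yᵢ − βxᵢ)/1 − β/9 = 0, so β = Σxᵢyᵢ / (Σxᵢ² + σ²/τ²).
Σxᵢyᵢ = 5·15 + 6·16 + 2·8 = 187; Σxᵢ² = 65; σ²/τ² = 1/9.
β̂_MAP = 187 / (65 + 1/9) = 187/(586/9) = 1683/586 ≈ 2.872.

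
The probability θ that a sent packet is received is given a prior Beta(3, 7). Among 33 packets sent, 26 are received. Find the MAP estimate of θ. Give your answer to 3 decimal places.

θ̂_MAP = 0.683

Prior: Beta(3, 7).
Data: 26 successes in 33 trials. The binomial likelihood contributes θ^26(1−θ)^7, so the posterior is Beta(3+26, 7+7) = Beta(29, 14).
For Beta(a, b) with a, b > 1 the mode is (a−1)/(a+b−2) = 28/41 ≈ 0.683.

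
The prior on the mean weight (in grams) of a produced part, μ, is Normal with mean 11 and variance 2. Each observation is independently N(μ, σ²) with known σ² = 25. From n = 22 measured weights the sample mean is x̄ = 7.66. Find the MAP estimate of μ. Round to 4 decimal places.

n = 22, x̄ = 7.66.
For a Normal prior and Normal likelihood with known variance, the posterior is Normal; its mode equals its mean, the precision-weighted average.
Prior precision 1/σ₀² = 1/2 = 0.5; data precision n/σ² = 22/25 = 0.88.
μ̂ = (0.5·11 + 0.88·7.66) / (0.5 + 0.88) = 12.2408/1.38 = 15301/1725 ≈ 8.8701.

μ̂_MAP = 8.8701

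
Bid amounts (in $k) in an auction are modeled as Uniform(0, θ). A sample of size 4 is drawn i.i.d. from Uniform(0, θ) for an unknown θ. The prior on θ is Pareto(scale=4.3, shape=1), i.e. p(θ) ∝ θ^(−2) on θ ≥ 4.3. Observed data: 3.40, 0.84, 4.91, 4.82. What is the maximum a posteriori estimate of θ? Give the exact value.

θ̂_MAP = 4.91

The Uniform(0, θ) likelihood is θ^(−n) for θ ≥ max(xᵢ), zero otherwise. Here max(xᵢ) = 4.91.
Posterior ∝ θ^(−2) · θ^(−4) = θ^(−6) on θ ≥ max(4.3, 4.91) = 4.91.
This density is strictly decreasing in θ, so the posterior mode lies at the lower boundary of the support.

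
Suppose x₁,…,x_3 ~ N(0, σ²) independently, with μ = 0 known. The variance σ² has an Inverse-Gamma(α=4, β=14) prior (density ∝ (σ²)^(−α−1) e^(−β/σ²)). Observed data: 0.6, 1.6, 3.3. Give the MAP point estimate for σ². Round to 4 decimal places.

σ̂²_MAP = 3.2162

Sum of squared deviations about the known mean: SS = (0.6−0)² + (1.6−0)² + (3.3−0)² = 13.81.
The Normal likelihood contributes (σ²)^(−n/2) exp(−SS/(2σ²)), so the posterior is Inverse-Gamma(α + n/2, β + SS/2) = Inverse-Gamma(5.5, 20.905).
The mode of Inverse-Gamma(a, b) is b/(a+1) = 20.905/6.5 ≈ 3.2162.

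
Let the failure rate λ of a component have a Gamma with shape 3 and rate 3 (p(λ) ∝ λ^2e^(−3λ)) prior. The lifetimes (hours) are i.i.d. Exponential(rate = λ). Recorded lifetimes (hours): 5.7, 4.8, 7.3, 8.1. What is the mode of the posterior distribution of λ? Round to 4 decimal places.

λ̂_MAP = 0.2076

The Exponential(rate=λ) likelihood is ∝ λ^n e^(−λΣtᵢ). Here n = 4 and Σtᵢ = 5.7 + 4.8 + 7.3 + 8.1 = 25.9.
Posterior ∝ λ^2e^(−3λ) · λ^4e^(−25.9λ) = λ^6e^(−28.9λ), i.e. Gamma(7, 28.9).
Mode = (a−1)/b = 6/28.9 ≈ 0.2076.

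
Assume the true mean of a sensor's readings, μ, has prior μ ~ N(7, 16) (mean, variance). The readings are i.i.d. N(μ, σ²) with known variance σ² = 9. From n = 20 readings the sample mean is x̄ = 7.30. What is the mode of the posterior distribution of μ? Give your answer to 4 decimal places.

μ̂_MAP = 7.2918

n = 20, x̄ = 7.30.
For a Normal prior and Normal likelihood with known variance, the posterior is Normal; its mode equals its mean, the precision-weighted average.
Prior precision 1/σ₀² = 1/16 = 0.0625; data precision n/σ² = 20/9.
μ̂ = (0.0625·7 + (20/9)·7.3) / (0.0625 + 20/9) = (2399/144)/(329/144) = 2399/329 ≈ 7.2918.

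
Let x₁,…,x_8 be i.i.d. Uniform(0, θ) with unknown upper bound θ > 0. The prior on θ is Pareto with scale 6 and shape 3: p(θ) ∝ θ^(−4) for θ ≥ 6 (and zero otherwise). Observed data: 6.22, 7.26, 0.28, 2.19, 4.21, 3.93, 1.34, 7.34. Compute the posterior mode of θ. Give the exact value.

θ̂_MAP = 7.34

The Uniform(0, θ) likelihood is θ^(−n) for θ ≥ max(xᵢ), zero otherwise. Here max(xᵢ) = 7.34.
Posterior ∝ θ^(−4) · θ^(−8) = θ^(−12) on θ ≥ max(6, 7.34) = 7.34.
This density is strictly decreasing in θ, so the posterior mode lies at the lower boundary of the support.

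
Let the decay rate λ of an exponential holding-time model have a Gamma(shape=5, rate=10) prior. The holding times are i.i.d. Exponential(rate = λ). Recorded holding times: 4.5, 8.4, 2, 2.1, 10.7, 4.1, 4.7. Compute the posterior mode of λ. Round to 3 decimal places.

The Exponential(rate=λ) likelihood is ∝ λ^n e^(−λΣtᵢ). Here n = 7 and Σtᵢ = 4.5 + 8.4 + 2 + 2.1 + 10.7 + 4.1 + 4.7 = 36.5.
Posterior ∝ λ^4e^(−10λ) · λ^7e^(−36.5λ) = λ^11e^(−46.5λ), i.e. Gamma(12, 46.5).
Mode = (a−1)/b = 11/46.5 ≈ 0.237.

λ̂_MAP = 0.237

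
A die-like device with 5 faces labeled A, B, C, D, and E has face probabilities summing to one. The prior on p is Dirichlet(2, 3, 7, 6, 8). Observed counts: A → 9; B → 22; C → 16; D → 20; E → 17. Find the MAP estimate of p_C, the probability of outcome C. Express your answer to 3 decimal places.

The posterior is Dirichlet(αᵢ + nᵢ) = Dirichlet(11, 25, 23, 26, 25).
For a Dirichlet(a₁,…,a_K) with all aᵢ > 1, the mode has j-th component (aⱼ − 1)/(Σaᵢ − K).
Here Σaᵢ = 110 and K = 5, so p_C = (23 − 1)/(110 − 5) = 22/105 ≈ 0.210.

MAP estimate of p_C = 0.210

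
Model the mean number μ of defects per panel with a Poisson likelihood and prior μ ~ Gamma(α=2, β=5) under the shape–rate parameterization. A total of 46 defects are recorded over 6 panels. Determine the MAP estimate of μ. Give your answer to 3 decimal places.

Σxᵢ = 46, n = 6.
Posterior ∝ μe^(−5μ) · μ^46e^(−6μ) = μ^47e^(−11μ), i.e. Gamma(shape=48, rate=11).
The mode of a Gamma(a, b) with a ≥ 1 (shape–rate) is (a−1)/b = 47/11 ≈ 4.273.

μ̂_MAP = 4.273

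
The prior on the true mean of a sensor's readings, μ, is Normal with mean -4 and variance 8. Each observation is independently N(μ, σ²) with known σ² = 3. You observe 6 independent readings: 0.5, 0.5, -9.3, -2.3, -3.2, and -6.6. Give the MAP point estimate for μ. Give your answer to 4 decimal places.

μ̂_MAP = -3.4353

n = 6; x̄ = (0.5 + 0.5 + (-9.3) + (-2.3) + (-3.2) + (-6.6))/6 = -20.4/6 = -3.4.
For a Normal prior and Normal likelihood with known variance, the posterior is Normal; its mode equals its mean, the precision-weighted average.
Prior precision 1/σ₀² = 1/8 = 0.125; data precision n/σ² = 6/3 = 2.
μ̂ = (0.125·(-4) + 2·(-3.4)) / (0.125 + 2) = (-7.3)/2.125 = -292/85 ≈ -3.4353.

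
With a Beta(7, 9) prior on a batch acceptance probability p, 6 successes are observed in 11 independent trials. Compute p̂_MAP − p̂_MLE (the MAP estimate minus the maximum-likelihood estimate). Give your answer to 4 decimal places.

MAP − MLE = -0.0655

Posterior is Beta(13, 14); MAP = (13−1)/(27−2) = 12/25 ≈ 0.48000.
MLE ignores the prior: p̂_MLE = k/n = 6/11 ≈ 0.54545.
Difference = 12/25 − 6/11 = -18/275 ≈ -0.0655.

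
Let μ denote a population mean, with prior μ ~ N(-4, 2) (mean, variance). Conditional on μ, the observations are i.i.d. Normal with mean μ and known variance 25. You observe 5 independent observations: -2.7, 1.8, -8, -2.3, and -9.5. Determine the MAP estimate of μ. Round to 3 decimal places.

μ̂_MAP = -4.040

n = 5; x̄ = ((-2.7) + 1.8 + (-8) + (-2.3) + (-9.5))/5 = -20.7/5 = -4.14.
For a Normal prior and Normal likelihood with known variance, the posterior is Normal; its mode equals its mean, the precision-weighted average.
Prior precision 1/σ₀² = 1/2 = 0.5; data precision n/σ² = 5/25 = 0.2.
μ̂ = (0.5·(-4) + 0.2·(-4.14)) / (0.5 + 0.2) = (-2.828)/0.7 = -4.040.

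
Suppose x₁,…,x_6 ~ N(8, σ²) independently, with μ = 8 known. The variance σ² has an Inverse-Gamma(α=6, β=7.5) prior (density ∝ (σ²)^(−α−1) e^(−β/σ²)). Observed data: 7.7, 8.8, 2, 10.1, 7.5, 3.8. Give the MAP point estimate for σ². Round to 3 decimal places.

σ̂²_MAP = 3.702

Sum of squared deviations about the known mean: SS = (7.7−8)² + (8.8−8)² + (2−8)² + (10.1−8)² + (7.5−8)² + (3.8−8)² = 59.03.
The Normal likelihood contributes (σ²)^(−n/2) exp(−SS/(2σ²)), so the posterior is Inverse-Gamma(α + n/2, β + SS/2) = Inverse-Gamma(9, 37.015).
The mode of Inverse-Gamma(a, b) is b/(a+1) = 37.015/10 ≈ 3.702.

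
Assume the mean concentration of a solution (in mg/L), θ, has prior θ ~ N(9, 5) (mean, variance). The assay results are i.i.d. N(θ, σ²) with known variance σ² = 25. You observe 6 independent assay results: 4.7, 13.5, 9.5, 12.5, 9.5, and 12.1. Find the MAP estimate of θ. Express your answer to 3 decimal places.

θ̂_MAP = 9.709

n = 6; x̄ = (4.7 + 13.5 + 9.5 + 12.5 + 9.5 + 12.1)/6 = 61.8/6 = 10.3.
For a Normal prior and Normal likelihood with known variance, the posterior is Normal; its mode equals its mean, the precision-weighted average.
Prior precision 1/σ₀² = 1/5 = 0.2; data precision n/σ² = 6/25 = 0.24.
θ̂ = (0.2·9 + 0.24·10.3) / (0.2 + 0.24) = 4.272/0.44 = 534/55 ≈ 9.709.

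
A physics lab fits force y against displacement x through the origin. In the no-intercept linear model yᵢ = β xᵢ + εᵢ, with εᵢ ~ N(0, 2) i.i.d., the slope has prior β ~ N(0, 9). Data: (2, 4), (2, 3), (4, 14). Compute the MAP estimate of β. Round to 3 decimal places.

log p(β | y) = −Σ(yᵢ − βxᵢ)²/(2·2) − β²/(2·9) + const.
Setting the derivative to zero: Σxᵢ(yᵢ − βxᵢ)/2 − β/9 = 0, so β = Σxᵢyᵢ / (Σxᵢ² + σ²/τ²).
Σxᵢyᵢ = 2·4 + 2·3 + 4·14 = 70; Σxᵢ² = 24; σ²/τ² = 2/9.
β̂_MAP = 70 / (24 + 2/9) = 70/(218/9) = 315/109 ≈ 2.890.

β̂_MAP = 2.890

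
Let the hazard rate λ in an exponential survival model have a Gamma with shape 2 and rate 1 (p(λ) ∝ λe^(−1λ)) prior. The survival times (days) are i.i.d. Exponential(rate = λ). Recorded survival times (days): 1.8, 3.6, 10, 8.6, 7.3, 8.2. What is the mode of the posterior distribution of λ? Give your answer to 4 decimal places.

λ̂_MAP = 0.1728

The Exponential(rate=λ) likelihood is ∝ λ^n e^(−λΣtᵢ). Here n = 6 and Σtᵢ = 1.8 + 3.6 + 10 + 8.6 + 7.3 + 8.2 = 39.5.
Posterior ∝ λe^(−1λ) · λ^6e^(−39.5λ) = λ^7e^(−40.5λ), i.e. Gamma(8, 40.5).
Mode = (a−1)/b = 7/40.5 ≈ 0.1728.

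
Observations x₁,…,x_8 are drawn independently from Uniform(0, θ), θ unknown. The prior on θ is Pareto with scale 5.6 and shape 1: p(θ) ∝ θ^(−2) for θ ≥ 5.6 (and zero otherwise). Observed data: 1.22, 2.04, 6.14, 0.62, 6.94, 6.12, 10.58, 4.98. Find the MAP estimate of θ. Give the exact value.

θ̂_MAP = 10.58

The Uniform(0, θ) likelihood is θ^(−n) for θ ≥ max(xᵢ), zero otherwise. Here max(xᵢ) = 10.58.
Posterior ∝ θ^(−2) · θ^(−8) = θ^(−10) on θ ≥ max(5.6, 10.58) = 10.58.
This density is strictly decreasing in θ, so the posterior mode lies at the lower boundary of the support.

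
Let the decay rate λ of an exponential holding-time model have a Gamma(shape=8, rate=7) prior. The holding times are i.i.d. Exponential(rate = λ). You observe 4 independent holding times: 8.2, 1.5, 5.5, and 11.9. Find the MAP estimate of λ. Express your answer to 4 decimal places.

The Exponential(rate=λ) likelihood is ∝ λ^n e^(−λΣtᵢ). Here n = 4 and Σtᵢ = 8.2 + 1.5 + 5.5 + 11.9 = 27.1.
Posterior ∝ λ^7e^(−7λ) · λ^4e^(−27.1λ) = λ^11e^(−34.1λ), i.e. Gamma(12, 34.1).
Mode = (a−1)/b = 11/34.1 ≈ 0.3226.

λ̂_MAP = 0.3226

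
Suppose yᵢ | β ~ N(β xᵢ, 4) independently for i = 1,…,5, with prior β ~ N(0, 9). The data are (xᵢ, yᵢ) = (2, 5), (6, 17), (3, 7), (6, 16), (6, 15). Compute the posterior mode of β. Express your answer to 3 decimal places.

β̂_MAP = 2.627

log p(β | y) = −Σ(yᵢ − βxᵢ)²/(2·4) − β²/(2·9) + const.
Setting the derivative to zero: Σxᵢ(yᵢ − βxᵢ)/4 − β/9 = 0, so β = Σxᵢyᵢ / (Σxᵢ² + σ²/τ²).
Σxᵢyᵢ = 2·5 + 6·17 + 3·7 + 6·16 + 6·15 = 319; Σxᵢ² = 121; σ²/τ² = 4/9.
β̂_MAP = 319 / (121 + 4/9) = 319/(1093/9) = 2871/1093 ≈ 2.627.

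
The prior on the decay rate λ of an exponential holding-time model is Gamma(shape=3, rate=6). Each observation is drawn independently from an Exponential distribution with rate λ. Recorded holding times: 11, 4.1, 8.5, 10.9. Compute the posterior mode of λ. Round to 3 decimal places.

λ̂_MAP = 0.148

The Exponential(rate=λ) likelihood is ∝ λ^n e^(−λΣtᵢ). Here n = 4 and Σtᵢ = 11 + 4.1 + 8.5 + 10.9 = 34.5.
Posterior ∝ λ^2e^(−6λ) · λ^4e^(−34.5λ) = λ^6e^(−40.5λ), i.e. Gamma(7, 40.5).
Mode = (a−1)/b = 6/40.5 ≈ 0.148.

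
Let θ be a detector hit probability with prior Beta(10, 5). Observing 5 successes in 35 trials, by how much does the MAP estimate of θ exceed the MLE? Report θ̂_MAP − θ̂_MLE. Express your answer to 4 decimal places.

MAP − MLE = 0.1488

Posterior is Beta(15, 35); MAP = (15−1)/(50−2) = 14/48 ≈ 0.29167.
MLE ignores the prior: θ̂_MLE = k/n = 5/35 ≈ 0.14286.
Difference = 14/48 − 5/35 = 25/168 ≈ 0.1488.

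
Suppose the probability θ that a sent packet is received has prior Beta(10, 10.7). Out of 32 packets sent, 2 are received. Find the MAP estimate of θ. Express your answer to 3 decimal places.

θ̂_MAP = 0.217

Prior: Beta(10, 10.7).
Data: 2 successes in 32 trials. The binomial likelihood contributes θ^2(1−θ)^30, so the posterior is Beta(10+2, 10.7+30) = Beta(12, 40.7).
For Beta(a, b) with a, b > 1 the mode is (a−1)/(a+b−2) = 11/50.7 ≈ 0.217.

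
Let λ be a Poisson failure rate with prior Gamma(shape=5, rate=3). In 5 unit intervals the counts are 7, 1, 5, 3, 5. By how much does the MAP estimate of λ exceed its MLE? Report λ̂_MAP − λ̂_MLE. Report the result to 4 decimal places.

MAP − MLE = -1.0750

Σxᵢ = 21. Posterior is Gamma(26, 8); MAP = (26−1)/8 = 25/8 ≈ 3.12500.
MLE = x̄ = 21/5 ≈ 4.20000.
Difference = 25/8 − 21/5 = -43/40 ≈ -1.0750.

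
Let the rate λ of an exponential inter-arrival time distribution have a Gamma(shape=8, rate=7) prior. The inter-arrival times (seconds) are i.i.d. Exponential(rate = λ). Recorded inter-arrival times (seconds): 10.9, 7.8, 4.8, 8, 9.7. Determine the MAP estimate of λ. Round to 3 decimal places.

λ̂_MAP = 0.249

The Exponential(rate=λ) likelihood is ∝ λ^n e^(−λΣtᵢ). Here n = 5 and Σtᵢ = 10.9 + 7.8 + 4.8 + 8 + 9.7 = 41.2.
Posterior ∝ λ^7e^(−7λ) · λ^5e^(−41.2λ) = λ^12e^(−48.2λ), i.e. Gamma(13, 48.2).
Mode = (a−1)/b = 12/48.2 ≈ 0.249.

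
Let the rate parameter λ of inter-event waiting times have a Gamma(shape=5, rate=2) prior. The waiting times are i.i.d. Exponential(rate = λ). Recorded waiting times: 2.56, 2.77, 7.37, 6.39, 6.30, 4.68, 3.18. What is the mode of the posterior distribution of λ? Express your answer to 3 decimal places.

λ̂_MAP = 0.312

The Exponential(rate=λ) likelihood is ∝ λ^n e^(−λΣtᵢ). Here n = 7 and Σtᵢ = 2.56 + 2.77 + 7.37 + 6.39 + 6.30 + 4.68 + 3.18 = 33.25.
Posterior ∝ λ^4e^(−2λ) · λ^7e^(−33.25λ) = λ^11e^(−35.25λ), i.e. Gamma(12, 35.25).
Mode = (a−1)/b = 11/35.25 ≈ 0.312.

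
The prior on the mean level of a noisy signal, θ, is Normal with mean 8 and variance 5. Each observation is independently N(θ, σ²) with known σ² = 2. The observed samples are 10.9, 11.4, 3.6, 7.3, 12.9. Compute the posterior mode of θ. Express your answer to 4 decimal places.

n = 5; x̄ = (10.9 + 11.4 + 3.6 + 7.3 + 12.9)/5 = 46.1/5 = 9.22.
For a Normal prior and Normal likelihood with known variance, the posterior is Normal; its mode equals its mean, the precision-weighted average.
Prior precision 1/σ₀² = 1/5 = 0.2; data precision n/σ² = 5/2 = 2.5.
θ̂ = (0.2·8 + 2.5·9.22) / (0.2 + 2.5) = 24.65/2.7 = 493/54 ≈ 9.1296.

θ̂_MAP = 9.1296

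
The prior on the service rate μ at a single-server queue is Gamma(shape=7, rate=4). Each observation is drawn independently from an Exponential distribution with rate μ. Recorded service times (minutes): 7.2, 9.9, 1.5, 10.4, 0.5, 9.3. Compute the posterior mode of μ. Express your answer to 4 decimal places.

μ̂_MAP = 0.2804

The Exponential(rate=μ) likelihood is ∝ μ^n e^(−μΣtᵢ). Here n = 6 and Σtᵢ = 7.2 + 9.9 + 1.5 + 10.4 + 0.5 + 9.3 = 38.8.
Posterior ∝ μ^6e^(−4μ) · μ^6e^(−38.8μ) = μ^12e^(−42.8μ), i.e. Gamma(13, 42.8).
Mode = (a−1)/b = 12/42.8 ≈ 0.2804.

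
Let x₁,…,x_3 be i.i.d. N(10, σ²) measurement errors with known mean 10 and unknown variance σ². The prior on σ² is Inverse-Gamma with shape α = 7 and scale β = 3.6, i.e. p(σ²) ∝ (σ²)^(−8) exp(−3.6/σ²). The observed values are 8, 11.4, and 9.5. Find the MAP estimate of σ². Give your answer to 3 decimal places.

σ̂²_MAP = 0.706

Sum of squared deviations about the known mean: SS = (8−10)² + (11.4−10)² + (9.5−10)² = 6.21.
The Normal likelihood contributes (σ²)^(−n/2) exp(−SS/(2σ²)), so the posterior is Inverse-Gamma(α + n/2, β + SS/2) = Inverse-Gamma(8.5, 6.705).
The mode of Inverse-Gamma(a, b) is b/(a+1) = 6.705/9.5 ≈ 0.706.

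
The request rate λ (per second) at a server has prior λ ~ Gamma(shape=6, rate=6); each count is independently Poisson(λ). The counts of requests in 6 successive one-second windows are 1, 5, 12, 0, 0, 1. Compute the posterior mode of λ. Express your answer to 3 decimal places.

Σxᵢ = 1+5+12+0+0+1 = 19, with n = 6.
Posterior ∝ λ^5e^(−6λ) · λ^19e^(−6λ) = λ^24e^(−12λ), i.e. Gamma(shape=25, rate=12).
The mode of a Gamma(a, b) with a ≥ 1 (shape–rate) is (a−1)/b = 24/12 ≈ 2.000.

λ̂_MAP = 2.000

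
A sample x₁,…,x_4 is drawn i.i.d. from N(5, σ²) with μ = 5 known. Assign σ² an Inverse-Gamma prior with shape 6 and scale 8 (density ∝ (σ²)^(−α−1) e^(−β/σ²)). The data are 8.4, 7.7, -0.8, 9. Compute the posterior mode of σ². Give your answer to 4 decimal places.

Sum of squared deviations about the known mean: SS = (8.4−5)² + (7.7−5)² + (-0.8−5)² + (9−5)² = 68.49.
The Normal likelihood contributes (σ²)^(−n/2) exp(−SS/(2σ²)), so the posterior is Inverse-Gamma(α + n/2, β + SS/2) = Inverse-Gamma(8, 42.245).
The mode of Inverse-Gamma(a, b) is b/(a+1) = 42.245/9 ≈ 4.6939.

σ̂²_MAP = 4.6939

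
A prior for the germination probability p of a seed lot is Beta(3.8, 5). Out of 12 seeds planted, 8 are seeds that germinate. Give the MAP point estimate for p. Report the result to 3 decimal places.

p̂_MAP = 0.574

Prior: Beta(3.8, 5).
Data: 8 successes in 12 trials. The binomial likelihood contributes p^8(1−p)^4, so the posterior is Beta(3.8+8, 5+4) = Beta(11.8, 9).
For Beta(a, b) with a, b > 1 the mode is (a−1)/(a+b−2) = 10.8/18.8 ≈ 0.574.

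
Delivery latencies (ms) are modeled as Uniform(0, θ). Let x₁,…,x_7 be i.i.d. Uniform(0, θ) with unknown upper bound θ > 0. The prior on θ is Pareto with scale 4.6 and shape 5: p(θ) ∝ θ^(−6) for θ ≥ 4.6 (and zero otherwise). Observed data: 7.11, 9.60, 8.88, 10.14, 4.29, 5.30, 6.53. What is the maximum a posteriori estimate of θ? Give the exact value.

The Uniform(0, θ) likelihood is θ^(−n) for θ ≥ max(xᵢ), zero otherwise. Here max(xᵢ) = 10.14.
Posterior ∝ θ^(−6) · θ^(−7) = θ^(−13) on θ ≥ max(4.6, 10.14) = 10.14.
This density is strictly decreasing in θ, so the posterior mode lies at the lower boundary of the support.

θ̂_MAP = 10.14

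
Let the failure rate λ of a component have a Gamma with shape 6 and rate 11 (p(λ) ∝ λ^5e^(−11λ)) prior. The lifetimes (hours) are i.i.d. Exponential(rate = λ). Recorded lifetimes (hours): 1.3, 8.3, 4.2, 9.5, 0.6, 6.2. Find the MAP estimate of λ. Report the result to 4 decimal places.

The Exponential(rate=λ) likelihood is ∝ λ^n e^(−λΣtᵢ). Here n = 6 and Σtᵢ = 1.3 + 8.3 + 4.2 + 9.5 + 0.6 + 6.2 = 30.1.
Posterior ∝ λ^5e^(−11λ) · λ^6e^(−30.1λ) = λ^11e^(−41.1λ), i.e. Gamma(12, 41.1).
Mode = (a−1)/b = 11/41.1 ≈ 0.2676.

λ̂_MAP = 0.2676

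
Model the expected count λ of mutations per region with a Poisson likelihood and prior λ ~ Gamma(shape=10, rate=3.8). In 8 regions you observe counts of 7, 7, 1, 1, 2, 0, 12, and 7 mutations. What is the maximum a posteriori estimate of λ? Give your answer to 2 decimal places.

λ̂_MAP = 3.90

Σxᵢ = 7+7+1+1+2+0+12+7 = 37, with n = 8.
Posterior ∝ λ^9e^(−3.8λ) · λ^37e^(−8λ) = λ^46e^(−11.8λ), i.e. Gamma(shape=47, rate=11.8).
The mode of a Gamma(a, b) with a ≥ 1 (shape–rate) is (a−1)/b = 46/11.8 ≈ 3.90.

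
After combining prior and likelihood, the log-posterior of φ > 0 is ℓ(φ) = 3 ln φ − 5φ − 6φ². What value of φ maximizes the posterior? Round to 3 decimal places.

ℓ'(φ) = 3/φ − 5 − 12φ. Setting this to zero and multiplying by φ: 12φ² + 5φ − 3 = 0.
φ = (−5 + √(5² + 4·12·3)) / (2·12) = (−5 + √169) / 24 = (−5 + 13)/24 = 1/3.
ℓ''(φ) = −3/φ² − 12 < 0, confirming a maximum.

φ̂_MAP = 0.333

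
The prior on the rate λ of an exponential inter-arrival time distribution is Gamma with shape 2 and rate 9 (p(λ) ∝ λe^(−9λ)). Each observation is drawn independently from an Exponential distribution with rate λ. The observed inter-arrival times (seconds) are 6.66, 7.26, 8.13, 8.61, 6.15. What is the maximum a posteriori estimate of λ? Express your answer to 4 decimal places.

The Exponential(rate=λ) likelihood is ∝ λ^n e^(−λΣtᵢ). Here n = 5 and Σtᵢ = 6.66 + 7.26 + 8.13 + 8.61 + 6.15 = 36.81.
Posterior ∝ λe^(−9λ) · λ^5e^(−36.81λ) = λ^6e^(−45.81λ), i.e. Gamma(7, 45.81).
Mode = (a−1)/b = 6/45.81 ≈ 0.1310.

λ̂_MAP = 0.1310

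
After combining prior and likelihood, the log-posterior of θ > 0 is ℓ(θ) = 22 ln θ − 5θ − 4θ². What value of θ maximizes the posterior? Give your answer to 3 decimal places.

ℓ'(θ) = 22/θ − 5 − 8θ. Setting this to zero and multiplying by θ: 8θ² + 5θ − 22 = 0.
θ = (−5 + √(5² + 4·8·22)) / (2·8) = (−5 + √729) / 16 = (−5 + 27)/16 = 11/8.
ℓ''(θ) = −22/θ² − 8 < 0, confirming a maximum.

θ̂_MAP = 1.375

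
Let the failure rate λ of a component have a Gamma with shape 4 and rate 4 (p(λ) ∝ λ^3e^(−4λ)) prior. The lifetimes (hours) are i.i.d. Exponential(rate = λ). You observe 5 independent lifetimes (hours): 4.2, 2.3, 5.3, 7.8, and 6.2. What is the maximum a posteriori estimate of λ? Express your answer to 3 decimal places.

The Exponential(rate=λ) likelihood is ∝ λ^n e^(−λΣtᵢ). Here n = 5 and Σtᵢ = 4.2 + 2.3 + 5.3 + 7.8 + 6.2 = 25.8.
Posterior ∝ λ^3e^(−4λ) · λ^5e^(−25.8λ) = λ^8e^(−29.8λ), i.e. Gamma(9, 29.8).
Mode = (a−1)/b = 8/29.8 ≈ 0.268.

λ̂_MAP = 0.268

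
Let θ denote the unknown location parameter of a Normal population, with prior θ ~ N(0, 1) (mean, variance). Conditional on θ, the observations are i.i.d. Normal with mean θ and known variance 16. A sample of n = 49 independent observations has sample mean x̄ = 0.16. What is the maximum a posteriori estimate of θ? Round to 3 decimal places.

θ̂_MAP = 0.121

n = 49, x̄ = 0.16.
For a Normal prior and Normal likelihood with known variance, the posterior is Normal; its mode equals its mean, the precision-weighted average.
Prior precision 1/σ₀² = 1/1 = 1; data precision n/σ² = 49/16 = 3.0625.
θ̂ = (1·0 + 3.0625·0.16) / (1 + 3.0625) = 0.49/4.0625 = 196/1625 ≈ 0.121.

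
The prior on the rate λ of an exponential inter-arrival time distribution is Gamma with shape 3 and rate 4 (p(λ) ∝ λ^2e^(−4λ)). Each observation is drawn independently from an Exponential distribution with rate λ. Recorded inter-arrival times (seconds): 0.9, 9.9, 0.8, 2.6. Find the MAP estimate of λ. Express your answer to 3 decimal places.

λ̂_MAP = 0.330

The Exponential(rate=λ) likelihood is ∝ λ^n e^(−λΣtᵢ). Here n = 4 and Σtᵢ = 0.9 + 9.9 + 0.8 + 2.6 = 14.2.
Posterior ∝ λ^2e^(−4λ) · λ^4e^(−14.2λ) = λ^6e^(−18.2λ), i.e. Gamma(7, 18.2).
Mode = (a−1)/b = 6/18.2 ≈ 0.330.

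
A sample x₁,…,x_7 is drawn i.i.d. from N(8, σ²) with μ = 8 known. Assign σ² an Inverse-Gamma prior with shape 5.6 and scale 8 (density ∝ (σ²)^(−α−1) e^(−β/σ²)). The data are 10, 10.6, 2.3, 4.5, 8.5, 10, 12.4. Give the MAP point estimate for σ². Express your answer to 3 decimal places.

Sum of squared deviations about the known mean: SS = (10−8)² + (10.6−8)² + (2.3−8)² + (4.5−8)² + (8.5−8)² + (10−8)² + (12.4−8)² = 79.11.
The Normal likelihood contributes (σ²)^(−n/2) exp(−SS/(2σ²)), so the posterior is Inverse-Gamma(α + n/2, β + SS/2) = Inverse-Gamma(9.1, 47.555).
The mode of Inverse-Gamma(a, b) is b/(a+1) = 47.555/10.1 ≈ 4.708.

σ̂²_MAP = 4.708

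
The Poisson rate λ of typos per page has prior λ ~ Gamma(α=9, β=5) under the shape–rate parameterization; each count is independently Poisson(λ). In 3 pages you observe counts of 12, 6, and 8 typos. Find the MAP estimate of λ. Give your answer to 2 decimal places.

Σxᵢ = 12+6+8 = 26, with n = 3.
Posterior ∝ λ^8e^(−5λ) · λ^26e^(−3λ) = λ^34e^(−8λ), i.e. Gamma(shape=35, rate=8).
The mode of a Gamma(a, b) with a ≥ 1 (shape–rate) is (a−1)/b = 34/8 ≈ 4.25.

λ̂_MAP = 4.25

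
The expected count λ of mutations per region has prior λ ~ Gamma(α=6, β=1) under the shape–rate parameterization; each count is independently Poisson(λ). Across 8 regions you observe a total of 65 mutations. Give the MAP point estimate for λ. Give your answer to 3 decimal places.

Σxᵢ = 65, n = 8.
Posterior ∝ λ^5e^(−1λ) · λ^65e^(−8λ) = λ^70e^(−9λ), i.e. Gamma(shape=71, rate=9).
The mode of a Gamma(a, b) with a ≥ 1 (shape–rate) is (a−1)/b = 70/9 ≈ 7.778.

λ̂_MAP = 7.778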